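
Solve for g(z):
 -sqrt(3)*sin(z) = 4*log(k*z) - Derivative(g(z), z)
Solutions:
 g(z) = C1 + 4*z*log(k*z) - 4*z - sqrt(3)*cos(z)


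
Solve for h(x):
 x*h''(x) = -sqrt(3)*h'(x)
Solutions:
 h(x) = C1 + C2*x^(1 - sqrt(3))


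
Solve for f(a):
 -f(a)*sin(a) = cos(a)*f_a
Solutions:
 f(a) = C1*cos(a)


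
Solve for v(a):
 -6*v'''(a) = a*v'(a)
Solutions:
 v(a) = C1 + Integral(C2*airyai(-6^(2/3)*a/6) + C3*airybi(-6^(2/3)*a/6), a)


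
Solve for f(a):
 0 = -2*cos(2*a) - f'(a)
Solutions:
 f(a) = C1 - sin(2*a)


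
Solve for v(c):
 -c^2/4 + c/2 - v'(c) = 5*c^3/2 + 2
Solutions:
 v(c) = C1 - 5*c^4/8 - c^3/12 + c^2/4 - 2*c


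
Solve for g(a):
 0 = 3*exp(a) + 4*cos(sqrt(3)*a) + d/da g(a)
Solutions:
 g(a) = C1 - 3*exp(a) - 4*sqrt(3)*sin(sqrt(3)*a)/3


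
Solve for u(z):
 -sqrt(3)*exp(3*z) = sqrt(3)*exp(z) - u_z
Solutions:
 u(z) = C1 + sqrt(3)*exp(3*z)/3 + sqrt(3)*exp(z)


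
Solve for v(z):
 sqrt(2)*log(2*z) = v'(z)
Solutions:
 v(z) = C1 + sqrt(2)*z*log(z) - sqrt(2)*z + sqrt(2)*z*log(2)


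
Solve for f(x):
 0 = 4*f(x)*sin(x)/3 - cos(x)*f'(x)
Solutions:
 f(x) = C1/cos(x)^(4/3)


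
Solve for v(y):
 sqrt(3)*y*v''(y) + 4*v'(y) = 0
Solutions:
 v(y) = C1 + C2*y^(1 - 4*sqrt(3)/3)


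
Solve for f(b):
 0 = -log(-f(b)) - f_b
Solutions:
 -li(-f(b)) = C1 - b


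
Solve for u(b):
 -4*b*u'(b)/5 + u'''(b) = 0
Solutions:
 u(b) = C1 + Integral(C2*airyai(10^(2/3)*b/5) + C3*airybi(10^(2/3)*b/5), b)


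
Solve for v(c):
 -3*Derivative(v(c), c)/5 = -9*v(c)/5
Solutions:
 v(c) = C1*exp(3*c)


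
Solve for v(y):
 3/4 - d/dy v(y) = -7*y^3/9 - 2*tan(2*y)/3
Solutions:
 v(y) = C1 + 7*y^4/36 + 3*y/4 - log(cos(2*y))/3


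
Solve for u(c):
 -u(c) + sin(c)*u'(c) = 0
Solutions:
 u(c) = C1*sqrt(cos(c) - 1)/sqrt(cos(c) + 1)


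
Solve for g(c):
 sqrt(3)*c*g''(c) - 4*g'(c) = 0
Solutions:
 g(c) = C1 + C2*c^(1 + 4*sqrt(3)/3)


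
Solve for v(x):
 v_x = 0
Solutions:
 v(x) = C1


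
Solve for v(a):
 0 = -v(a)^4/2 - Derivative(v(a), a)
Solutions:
 v(a) = 2^(1/3)*(1/(C1 + 3*a))^(1/3)
 v(a) = 2^(1/3)*(-3^(2/3) - 3*3^(1/6)*I)*(1/(C1 + a))^(1/3)/6
 v(a) = 2^(1/3)*(-3^(2/3) + 3*3^(1/6)*I)*(1/(C1 + a))^(1/3)/6


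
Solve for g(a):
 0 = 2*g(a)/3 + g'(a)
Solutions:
 g(a) = C1*exp(-2*a/3)


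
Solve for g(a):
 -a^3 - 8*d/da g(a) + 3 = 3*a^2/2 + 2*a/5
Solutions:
 g(a) = C1 - a^4/32 - a^3/16 - a^2/40 + 3*a/8


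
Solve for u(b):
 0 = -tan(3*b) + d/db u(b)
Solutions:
 u(b) = C1 - log(cos(3*b))/3


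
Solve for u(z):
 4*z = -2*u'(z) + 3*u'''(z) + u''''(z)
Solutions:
 u(z) = C1 - z^2 + (C2 + C3*exp(-sqrt(3)*z) + C4*exp(sqrt(3)*z))*exp(-z)


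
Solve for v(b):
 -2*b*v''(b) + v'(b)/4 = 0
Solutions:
 v(b) = C1 + C2*b^(9/8)


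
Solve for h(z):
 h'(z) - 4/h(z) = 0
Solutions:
 h(z) = -sqrt(C1 + 8*z)
 h(z) = sqrt(C1 + 8*z)


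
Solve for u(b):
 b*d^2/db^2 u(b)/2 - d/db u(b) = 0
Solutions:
 u(b) = C1 + C2*b^3


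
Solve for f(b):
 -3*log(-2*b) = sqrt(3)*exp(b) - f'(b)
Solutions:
 f(b) = C1 + 3*b*log(-b) + 3*b*(-1 + log(2)) + sqrt(3)*exp(b)


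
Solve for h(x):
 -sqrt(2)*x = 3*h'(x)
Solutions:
 h(x) = C1 - sqrt(2)*x^2/6


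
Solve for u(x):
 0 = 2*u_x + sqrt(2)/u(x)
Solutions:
 u(x) = -sqrt(C1 - sqrt(2)*x)
 u(x) = sqrt(C1 - sqrt(2)*x)


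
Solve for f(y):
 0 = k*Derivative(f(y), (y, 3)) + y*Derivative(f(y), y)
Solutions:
 f(y) = C1 + Integral(C2*airyai(y*(-1/k)^(1/3)) + C3*airybi(y*(-1/k)^(1/3)), y)


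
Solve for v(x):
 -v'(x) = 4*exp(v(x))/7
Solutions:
 v(x) = log(1/(C1 + 4*x)) + log(7)


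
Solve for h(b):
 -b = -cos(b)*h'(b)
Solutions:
 h(b) = C1 + Integral(b/cos(b), b)


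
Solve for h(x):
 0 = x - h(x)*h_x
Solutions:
 h(x) = -sqrt(C1 + x^2)
 h(x) = sqrt(C1 + x^2)


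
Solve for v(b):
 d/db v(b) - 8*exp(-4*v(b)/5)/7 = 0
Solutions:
 v(b) = 5*log(-I*(C1 + 32*b/35)^(1/4))
 v(b) = 5*log(I*(C1 + 32*b/35)^(1/4))
 v(b) = 5*log(-(C1 + 32*b/35)^(1/4))
 v(b) = 5*log(C1 + 32*b/35)/4


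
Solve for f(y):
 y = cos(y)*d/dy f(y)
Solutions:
 f(y) = C1 + Integral(y/cos(y), y)


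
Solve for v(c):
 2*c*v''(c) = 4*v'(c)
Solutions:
 v(c) = C1 + C2*c^3


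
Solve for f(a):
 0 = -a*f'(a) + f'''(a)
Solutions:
 f(a) = C1 + Integral(C2*airyai(a) + C3*airybi(a), a)


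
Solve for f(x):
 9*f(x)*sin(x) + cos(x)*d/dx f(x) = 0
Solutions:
 f(x) = C1*cos(x)^9


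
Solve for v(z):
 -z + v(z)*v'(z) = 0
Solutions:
 v(z) = -sqrt(C1 + z^2)
 v(z) = sqrt(C1 + z^2)


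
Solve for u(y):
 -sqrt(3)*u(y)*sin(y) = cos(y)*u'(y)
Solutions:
 u(y) = C1*cos(y)^(sqrt(3))


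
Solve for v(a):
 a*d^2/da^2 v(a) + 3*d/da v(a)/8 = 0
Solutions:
 v(a) = C1 + C2*a^(5/8)


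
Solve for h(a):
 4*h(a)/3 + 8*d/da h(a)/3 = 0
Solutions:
 h(a) = C1*exp(-a/2)


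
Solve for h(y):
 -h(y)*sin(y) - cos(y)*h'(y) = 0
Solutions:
 h(y) = C1*cos(y)


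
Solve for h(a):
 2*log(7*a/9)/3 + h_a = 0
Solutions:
 h(a) = C1 - 2*a*log(a)/3 - 2*a*log(7)/3 + 2*a/3 + 4*a*log(3)/3


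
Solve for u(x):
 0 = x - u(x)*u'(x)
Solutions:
 u(x) = -sqrt(C1 + x^2)
 u(x) = sqrt(C1 + x^2)


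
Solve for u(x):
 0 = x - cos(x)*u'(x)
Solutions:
 u(x) = C1 + Integral(x/cos(x), x)


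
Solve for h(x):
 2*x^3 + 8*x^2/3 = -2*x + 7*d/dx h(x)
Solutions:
 h(x) = C1 + x^4/14 + 8*x^3/63 + x^2/7


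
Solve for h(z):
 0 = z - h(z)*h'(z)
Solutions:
 h(z) = -sqrt(C1 + z^2)
 h(z) = sqrt(C1 + z^2)


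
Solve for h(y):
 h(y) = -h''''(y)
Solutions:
 h(y) = (C1*sin(sqrt(2)*y/2) + C2*cos(sqrt(2)*y/2))*exp(-sqrt(2)*y/2) + (C3*sin(sqrt(2)*y/2) + C4*cos(sqrt(2)*y/2))*exp(sqrt(2)*y/2)


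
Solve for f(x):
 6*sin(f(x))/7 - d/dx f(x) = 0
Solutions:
 -6*x/7 + log(cos(f(x)) - 1)/2 - log(cos(f(x)) + 1)/2 = C1


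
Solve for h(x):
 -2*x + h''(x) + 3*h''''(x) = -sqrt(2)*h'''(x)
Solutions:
 h(x) = C1 + C2*x + x^3/3 - sqrt(2)*x^2 + (C3*sin(sqrt(10)*x/6) + C4*cos(sqrt(10)*x/6))*exp(-sqrt(2)*x/6)


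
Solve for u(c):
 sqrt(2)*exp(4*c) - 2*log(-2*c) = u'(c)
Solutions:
 u(c) = C1 - 2*c*log(-c) + 2*c*(1 - log(2)) + sqrt(2)*exp(4*c)/4


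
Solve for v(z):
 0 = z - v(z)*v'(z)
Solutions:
 v(z) = -sqrt(C1 + z^2)
 v(z) = sqrt(C1 + z^2)


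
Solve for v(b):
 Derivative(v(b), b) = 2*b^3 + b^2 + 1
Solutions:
 v(b) = C1 + b^4/2 + b^3/3 + b


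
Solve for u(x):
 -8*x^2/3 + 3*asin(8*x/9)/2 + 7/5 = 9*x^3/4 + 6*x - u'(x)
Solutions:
 u(x) = C1 + 9*x^4/16 + 8*x^3/9 + 3*x^2 - 3*x*asin(8*x/9)/2 - 7*x/5 - 3*sqrt(81 - 64*x^2)/16


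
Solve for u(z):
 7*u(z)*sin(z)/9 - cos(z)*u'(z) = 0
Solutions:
 u(z) = C1/cos(z)^(7/9)


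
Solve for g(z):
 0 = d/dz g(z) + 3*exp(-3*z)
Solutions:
 g(z) = C1 + exp(-3*z)


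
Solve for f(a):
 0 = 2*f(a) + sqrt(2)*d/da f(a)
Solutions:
 f(a) = C1*exp(-sqrt(2)*a)


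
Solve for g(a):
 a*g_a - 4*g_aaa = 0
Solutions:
 g(a) = C1 + Integral(C2*airyai(2^(1/3)*a/2) + C3*airybi(2^(1/3)*a/2), a)


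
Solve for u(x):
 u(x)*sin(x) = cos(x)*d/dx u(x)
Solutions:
 u(x) = C1/cos(x)


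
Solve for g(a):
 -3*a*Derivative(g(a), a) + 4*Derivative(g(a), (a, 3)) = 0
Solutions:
 g(a) = C1 + Integral(C2*airyai(6^(1/3)*a/2) + C3*airybi(6^(1/3)*a/2), a)


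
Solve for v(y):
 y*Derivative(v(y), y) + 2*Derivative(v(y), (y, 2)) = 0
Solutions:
 v(y) = C1 + C2*erf(y/2)


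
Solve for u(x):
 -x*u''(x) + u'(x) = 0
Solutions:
 u(x) = C1 + C2*x^2


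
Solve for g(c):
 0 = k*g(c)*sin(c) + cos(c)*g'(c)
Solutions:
 g(c) = C1*exp(k*log(cos(c)))


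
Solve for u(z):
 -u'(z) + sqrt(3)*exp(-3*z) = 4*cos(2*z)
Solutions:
 u(z) = C1 - 2*sin(2*z) - sqrt(3)*exp(-3*z)/3


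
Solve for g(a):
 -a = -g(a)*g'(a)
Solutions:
 g(a) = -sqrt(C1 + a^2)
 g(a) = sqrt(C1 + a^2)


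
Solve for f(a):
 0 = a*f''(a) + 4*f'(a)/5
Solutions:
 f(a) = C1 + C2*a^(1/5)


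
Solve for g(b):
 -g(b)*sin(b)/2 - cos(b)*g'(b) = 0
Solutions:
 g(b) = C1*sqrt(cos(b))


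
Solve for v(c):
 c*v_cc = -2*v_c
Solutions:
 v(c) = C1 + C2/c


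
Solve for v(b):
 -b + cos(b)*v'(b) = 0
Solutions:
 v(b) = C1 + Integral(b/cos(b), b)


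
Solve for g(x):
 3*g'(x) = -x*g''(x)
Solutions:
 g(x) = C1 + C2/x^2


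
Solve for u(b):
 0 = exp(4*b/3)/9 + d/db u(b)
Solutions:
 u(b) = C1 - exp(4*b/3)/12


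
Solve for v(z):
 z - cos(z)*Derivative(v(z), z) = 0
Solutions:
 v(z) = C1 + Integral(z/cos(z), z)


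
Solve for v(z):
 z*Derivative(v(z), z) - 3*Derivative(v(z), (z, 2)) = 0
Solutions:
 v(z) = C1 + C2*erfi(sqrt(6)*z/6)


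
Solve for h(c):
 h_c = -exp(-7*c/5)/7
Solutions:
 h(c) = C1 + 5*exp(-7*c/5)/49


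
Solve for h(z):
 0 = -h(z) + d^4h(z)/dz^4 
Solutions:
 h(z) = C1*exp(-z) + C2*exp(z) + C3*sin(z) + C4*cos(z)


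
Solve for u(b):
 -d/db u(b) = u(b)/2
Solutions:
 u(b) = C1*exp(-b/2)


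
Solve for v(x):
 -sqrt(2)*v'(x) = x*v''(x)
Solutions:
 v(x) = C1 + C2*x^(1 - sqrt(2))


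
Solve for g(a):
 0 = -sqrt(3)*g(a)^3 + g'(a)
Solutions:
 g(a) = -sqrt(2)*sqrt(-1/(C1 + sqrt(3)*a))/2
 g(a) = sqrt(2)*sqrt(-1/(C1 + sqrt(3)*a))/2


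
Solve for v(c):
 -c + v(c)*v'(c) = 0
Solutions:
 v(c) = -sqrt(C1 + c^2)
 v(c) = sqrt(C1 + c^2)


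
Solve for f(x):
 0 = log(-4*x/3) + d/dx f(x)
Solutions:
 f(x) = C1 - x*log(-x) + x*(-2*log(2) + 1 + log(3))


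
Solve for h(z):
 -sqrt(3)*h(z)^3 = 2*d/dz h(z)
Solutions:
 h(z) = -sqrt(-1/(C1 - sqrt(3)*z))
 h(z) = sqrt(-1/(C1 - sqrt(3)*z))


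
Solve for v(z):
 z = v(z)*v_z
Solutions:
 v(z) = -sqrt(C1 + z^2)
 v(z) = sqrt(C1 + z^2)


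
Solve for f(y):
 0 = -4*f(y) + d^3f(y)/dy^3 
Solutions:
 f(y) = C3*exp(2^(2/3)*y) + (C1*sin(2^(2/3)*sqrt(3)*y/2) + C2*cos(2^(2/3)*sqrt(3)*y/2))*exp(-2^(2/3)*y/2)


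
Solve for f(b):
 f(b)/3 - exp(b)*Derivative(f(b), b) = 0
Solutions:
 f(b) = C1*exp(-exp(-b)/3)


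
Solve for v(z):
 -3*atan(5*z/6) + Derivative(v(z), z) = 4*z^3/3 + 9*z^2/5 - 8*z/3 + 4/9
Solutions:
 v(z) = C1 + z^4/3 + 3*z^3/5 - 4*z^2/3 + 3*z*atan(5*z/6) + 4*z/9 - 9*log(25*z^2 + 36)/5


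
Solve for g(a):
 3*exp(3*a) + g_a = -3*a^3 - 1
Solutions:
 g(a) = C1 - 3*a^4/4 - a - exp(3*a)


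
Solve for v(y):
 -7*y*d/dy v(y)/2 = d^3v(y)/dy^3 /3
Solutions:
 v(y) = C1 + Integral(C2*airyai(-2^(2/3)*21^(1/3)*y/2) + C3*airybi(-2^(2/3)*21^(1/3)*y/2), y)


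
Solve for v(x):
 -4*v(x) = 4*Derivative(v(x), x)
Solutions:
 v(x) = C1*exp(-x)


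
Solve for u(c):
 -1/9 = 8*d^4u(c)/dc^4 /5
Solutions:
 u(c) = C1 + C2*c + C3*c^2 + C4*c^3 - 5*c^4/1728


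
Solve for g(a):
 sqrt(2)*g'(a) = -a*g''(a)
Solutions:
 g(a) = C1 + C2*a^(1 - sqrt(2))


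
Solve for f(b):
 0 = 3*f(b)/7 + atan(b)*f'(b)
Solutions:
 f(b) = C1*exp(-3*Integral(1/atan(b), b)/7)


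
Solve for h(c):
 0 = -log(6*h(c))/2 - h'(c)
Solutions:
 2*Integral(1/(log(_y) + log(6)), (_y, h(c))) = C1 - c


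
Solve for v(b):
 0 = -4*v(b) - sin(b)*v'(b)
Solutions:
 v(b) = C1*(cos(b)^2 + 2*cos(b) + 1)/(cos(b)^2 - 2*cos(b) + 1)


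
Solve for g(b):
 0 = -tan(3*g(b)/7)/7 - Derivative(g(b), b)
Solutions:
 g(b) = -7*asin(C1*exp(-3*b/49))/3 + 7*pi/3
 g(b) = 7*asin(C1*exp(-3*b/49))/3


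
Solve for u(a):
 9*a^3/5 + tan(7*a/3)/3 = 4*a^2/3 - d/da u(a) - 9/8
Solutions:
 u(a) = C1 - 9*a^4/20 + 4*a^3/9 - 9*a/8 + log(cos(7*a/3))/7


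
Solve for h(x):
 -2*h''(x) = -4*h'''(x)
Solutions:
 h(x) = C1 + C2*x + C3*exp(x/2)


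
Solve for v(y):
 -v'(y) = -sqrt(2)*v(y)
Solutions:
 v(y) = C1*exp(sqrt(2)*y)


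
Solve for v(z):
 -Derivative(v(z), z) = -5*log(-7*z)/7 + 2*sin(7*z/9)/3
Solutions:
 v(z) = C1 + 5*z*log(-z)/7 - 5*z/7 + 5*z*log(7)/7 + 6*cos(7*z/9)/7


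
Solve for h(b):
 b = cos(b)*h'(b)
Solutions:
 h(b) = C1 + Integral(b/cos(b), b)


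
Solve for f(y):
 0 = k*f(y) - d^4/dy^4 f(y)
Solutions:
 f(y) = C1*exp(-k^(1/4)*y) + C2*exp(k^(1/4)*y) + C3*exp(-I*k^(1/4)*y) + C4*exp(I*k^(1/4)*y)


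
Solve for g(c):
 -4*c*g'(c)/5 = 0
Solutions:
 g(c) = C1


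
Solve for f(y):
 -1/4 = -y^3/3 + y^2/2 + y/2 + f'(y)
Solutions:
 f(y) = C1 + y^4/12 - y^3/6 - y^2/4 - y/4


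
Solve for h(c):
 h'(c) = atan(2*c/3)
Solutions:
 h(c) = C1 + c*atan(2*c/3) - 3*log(4*c^2 + 9)/4


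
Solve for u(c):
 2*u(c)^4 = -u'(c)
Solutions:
 u(c) = (-3^(2/3) - 3*3^(1/6)*I)*(1/(C1 + 2*c))^(1/3)/6
 u(c) = (-3^(2/3) + 3*3^(1/6)*I)*(1/(C1 + 2*c))^(1/3)/6
 u(c) = (1/(C1 + 6*c))^(1/3)


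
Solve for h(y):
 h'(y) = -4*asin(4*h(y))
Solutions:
 Integral(1/asin(4*_y), (_y, h(y))) = C1 - 4*y


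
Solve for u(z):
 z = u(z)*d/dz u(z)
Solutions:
 u(z) = -sqrt(C1 + z^2)
 u(z) = sqrt(C1 + z^2)


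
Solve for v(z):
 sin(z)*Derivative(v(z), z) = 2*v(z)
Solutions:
 v(z) = C1*(cos(z) - 1)/(cos(z) + 1)


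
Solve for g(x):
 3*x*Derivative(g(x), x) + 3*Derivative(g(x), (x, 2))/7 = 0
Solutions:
 g(x) = C1 + C2*erf(sqrt(14)*x/2)


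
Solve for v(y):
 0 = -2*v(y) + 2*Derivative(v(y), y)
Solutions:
 v(y) = C1*exp(y)


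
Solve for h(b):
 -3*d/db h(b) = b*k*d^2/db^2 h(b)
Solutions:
 h(b) = C1 + b^(((re(k) - 3)*re(k) + im(k)^2)/(re(k)^2 + im(k)^2))*(C2*sin(3*log(b)*Abs(im(k))/(re(k)^2 + im(k)^2)) + C3*cos(3*log(b)*im(k)/(re(k)^2 + im(k)^2)))


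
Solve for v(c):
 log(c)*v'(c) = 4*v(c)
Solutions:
 v(c) = C1*exp(4*li(c))


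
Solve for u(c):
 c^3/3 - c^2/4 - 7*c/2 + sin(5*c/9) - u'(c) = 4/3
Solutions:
 u(c) = C1 + c^4/12 - c^3/12 - 7*c^2/4 - 4*c/3 - 9*cos(5*c/9)/5


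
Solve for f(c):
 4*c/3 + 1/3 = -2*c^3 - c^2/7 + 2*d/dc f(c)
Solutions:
 f(c) = C1 + c^4/4 + c^3/42 + c^2/3 + c/6


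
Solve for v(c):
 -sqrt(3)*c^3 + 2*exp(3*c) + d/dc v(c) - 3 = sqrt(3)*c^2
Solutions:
 v(c) = C1 + sqrt(3)*c^4/4 + sqrt(3)*c^3/3 + 3*c - 2*exp(3*c)/3


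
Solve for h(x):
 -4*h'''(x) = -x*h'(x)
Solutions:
 h(x) = C1 + Integral(C2*airyai(2^(1/3)*x/2) + C3*airybi(2^(1/3)*x/2), x)


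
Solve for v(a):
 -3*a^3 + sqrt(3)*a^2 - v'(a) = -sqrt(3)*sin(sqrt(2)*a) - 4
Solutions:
 v(a) = C1 - 3*a^4/4 + sqrt(3)*a^3/3 + 4*a - sqrt(6)*cos(sqrt(2)*a)/2


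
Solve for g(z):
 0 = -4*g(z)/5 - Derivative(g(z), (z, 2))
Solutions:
 g(z) = C1*sin(2*sqrt(5)*z/5) + C2*cos(2*sqrt(5)*z/5)


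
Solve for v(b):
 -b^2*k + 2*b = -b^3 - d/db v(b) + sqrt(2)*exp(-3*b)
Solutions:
 v(b) = C1 - b^4/4 + b^3*k/3 - b^2 - sqrt(2)*exp(-3*b)/3


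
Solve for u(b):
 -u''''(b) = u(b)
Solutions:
 u(b) = (C1*sin(sqrt(2)*b/2) + C2*cos(sqrt(2)*b/2))*exp(-sqrt(2)*b/2) + (C3*sin(sqrt(2)*b/2) + C4*cos(sqrt(2)*b/2))*exp(sqrt(2)*b/2)


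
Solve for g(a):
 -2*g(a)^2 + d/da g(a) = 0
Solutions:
 g(a) = -1/(C1 + 2*a)


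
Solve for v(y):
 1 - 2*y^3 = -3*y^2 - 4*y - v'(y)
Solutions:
 v(y) = C1 + y^4/2 - y^3 - 2*y^2 - y


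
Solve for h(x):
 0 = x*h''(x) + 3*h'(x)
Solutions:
 h(x) = C1 + C2/x^2


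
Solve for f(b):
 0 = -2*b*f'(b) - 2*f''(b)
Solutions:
 f(b) = C1 + C2*erf(sqrt(2)*b/2)


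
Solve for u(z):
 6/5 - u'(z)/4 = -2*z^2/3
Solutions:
 u(z) = C1 + 8*z^3/9 + 24*z/5


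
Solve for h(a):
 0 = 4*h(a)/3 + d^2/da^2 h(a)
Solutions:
 h(a) = C1*sin(2*sqrt(3)*a/3) + C2*cos(2*sqrt(3)*a/3)


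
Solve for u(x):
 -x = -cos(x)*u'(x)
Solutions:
 u(x) = C1 + Integral(x/cos(x), x)


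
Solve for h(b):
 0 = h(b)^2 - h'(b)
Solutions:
 h(b) = -1/(C1 + b)


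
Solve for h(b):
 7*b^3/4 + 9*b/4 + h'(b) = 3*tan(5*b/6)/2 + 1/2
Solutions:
 h(b) = C1 - 7*b^4/16 - 9*b^2/8 + b/2 - 9*log(cos(5*b/6))/5


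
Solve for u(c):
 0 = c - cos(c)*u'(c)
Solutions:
 u(c) = C1 + Integral(c/cos(c), c)


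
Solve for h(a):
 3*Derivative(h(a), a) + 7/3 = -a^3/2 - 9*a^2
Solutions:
 h(a) = C1 - a^4/24 - a^3 - 7*a/9


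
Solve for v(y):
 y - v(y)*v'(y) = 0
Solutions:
 v(y) = -sqrt(C1 + y^2)
 v(y) = sqrt(C1 + y^2)


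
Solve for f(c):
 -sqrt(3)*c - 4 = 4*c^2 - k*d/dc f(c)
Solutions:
 f(c) = C1 + 4*c^3/(3*k) + sqrt(3)*c^2/(2*k) + 4*c/k


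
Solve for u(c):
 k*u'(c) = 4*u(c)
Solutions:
 u(c) = C1*exp(4*c/k)


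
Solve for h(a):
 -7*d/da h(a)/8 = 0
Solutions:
 h(a) = C1


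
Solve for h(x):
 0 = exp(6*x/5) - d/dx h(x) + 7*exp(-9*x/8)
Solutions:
 h(x) = C1 + 5*exp(6*x/5)/6 - 56*exp(-9*x/8)/9


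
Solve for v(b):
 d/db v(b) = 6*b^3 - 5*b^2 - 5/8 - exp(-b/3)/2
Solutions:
 v(b) = C1 + 3*b^4/2 - 5*b^3/3 - 5*b/8 + 3*exp(-b/3)/2


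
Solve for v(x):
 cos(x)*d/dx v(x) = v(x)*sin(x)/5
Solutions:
 v(x) = C1/cos(x)^(1/5)


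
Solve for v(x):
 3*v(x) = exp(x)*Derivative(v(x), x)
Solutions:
 v(x) = C1*exp(-3*exp(-x))


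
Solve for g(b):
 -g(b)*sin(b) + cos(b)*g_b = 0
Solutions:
 g(b) = C1/cos(b)


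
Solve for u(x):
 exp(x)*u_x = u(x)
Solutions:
 u(x) = C1*exp(-exp(-x))


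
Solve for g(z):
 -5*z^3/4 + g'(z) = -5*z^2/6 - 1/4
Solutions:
 g(z) = C1 + 5*z^4/16 - 5*z^3/18 - z/4


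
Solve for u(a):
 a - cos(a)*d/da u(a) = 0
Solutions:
 u(a) = C1 + Integral(a/cos(a), a)


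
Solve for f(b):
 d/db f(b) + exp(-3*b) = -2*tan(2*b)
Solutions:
 f(b) = C1 - log(tan(2*b)^2 + 1)/2 + exp(-3*b)/3


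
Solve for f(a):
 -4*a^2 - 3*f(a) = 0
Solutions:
 f(a) = -4*a^2/3


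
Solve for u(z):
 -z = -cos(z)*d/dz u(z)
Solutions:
 u(z) = C1 + Integral(z/cos(z), z)


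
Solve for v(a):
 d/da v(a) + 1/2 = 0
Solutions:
 v(a) = C1 - a/2


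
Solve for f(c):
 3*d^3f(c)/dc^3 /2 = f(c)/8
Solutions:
 f(c) = C3*exp(18^(1/3)*c/6) + (C1*sin(2^(1/3)*3^(1/6)*c/4) + C2*cos(2^(1/3)*3^(1/6)*c/4))*exp(-18^(1/3)*c/12)


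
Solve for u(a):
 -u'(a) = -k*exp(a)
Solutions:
 u(a) = C1 + k*exp(a)


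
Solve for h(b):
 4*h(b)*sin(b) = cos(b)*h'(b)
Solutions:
 h(b) = C1/cos(b)^4


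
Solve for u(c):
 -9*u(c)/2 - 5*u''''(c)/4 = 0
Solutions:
 u(c) = (C1*sin(10^(3/4)*sqrt(3)*c/10) + C2*cos(10^(3/4)*sqrt(3)*c/10))*exp(-10^(3/4)*sqrt(3)*c/10) + (C3*sin(10^(3/4)*sqrt(3)*c/10) + C4*cos(10^(3/4)*sqrt(3)*c/10))*exp(10^(3/4)*sqrt(3)*c/10)


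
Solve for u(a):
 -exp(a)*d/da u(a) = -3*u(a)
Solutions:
 u(a) = C1*exp(-3*exp(-a))


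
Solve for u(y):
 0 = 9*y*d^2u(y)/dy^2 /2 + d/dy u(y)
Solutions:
 u(y) = C1 + C2*y^(7/9)


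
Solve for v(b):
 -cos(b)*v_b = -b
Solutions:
 v(b) = C1 + Integral(b/cos(b), b)


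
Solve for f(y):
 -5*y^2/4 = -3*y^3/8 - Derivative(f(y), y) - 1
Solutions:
 f(y) = C1 - 3*y^4/32 + 5*y^3/12 - y


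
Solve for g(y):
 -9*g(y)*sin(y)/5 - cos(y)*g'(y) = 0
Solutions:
 g(y) = C1*cos(y)^(9/5)


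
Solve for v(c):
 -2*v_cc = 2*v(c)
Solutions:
 v(c) = C1*sin(c) + C2*cos(c)


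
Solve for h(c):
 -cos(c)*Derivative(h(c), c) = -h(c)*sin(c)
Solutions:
 h(c) = C1/cos(c)


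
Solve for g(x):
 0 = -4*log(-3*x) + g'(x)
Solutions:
 g(x) = C1 + 4*x*log(-x) + 4*x*(-1 + log(3))


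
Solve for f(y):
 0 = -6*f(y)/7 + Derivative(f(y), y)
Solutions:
 f(y) = C1*exp(6*y/7)


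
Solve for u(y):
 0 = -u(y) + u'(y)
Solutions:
 u(y) = C1*exp(y)


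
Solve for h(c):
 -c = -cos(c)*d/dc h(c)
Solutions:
 h(c) = C1 + Integral(c/cos(c), c)


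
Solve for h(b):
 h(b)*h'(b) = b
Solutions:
 h(b) = -sqrt(C1 + b^2)
 h(b) = sqrt(C1 + b^2)


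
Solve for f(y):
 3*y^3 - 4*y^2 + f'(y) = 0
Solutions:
 f(y) = C1 - 3*y^4/4 + 4*y^3/3


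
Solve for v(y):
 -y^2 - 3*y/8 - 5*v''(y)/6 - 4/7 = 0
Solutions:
 v(y) = C1 + C2*y - y^4/10 - 3*y^3/40 - 12*y^2/35


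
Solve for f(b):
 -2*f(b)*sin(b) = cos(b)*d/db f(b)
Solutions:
 f(b) = C1*cos(b)^2


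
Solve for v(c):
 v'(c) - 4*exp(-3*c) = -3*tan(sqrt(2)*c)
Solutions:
 v(c) = C1 - 3*sqrt(2)*log(tan(sqrt(2)*c)^2 + 1)/4 - 4*exp(-3*c)/3


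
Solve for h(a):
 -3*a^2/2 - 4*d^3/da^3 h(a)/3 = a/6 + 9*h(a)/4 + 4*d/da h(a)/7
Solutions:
 h(a) = C1*exp(-14^(1/3)*a*(-(1323 + sqrt(1757497))^(1/3) + 8*14^(1/3)/(1323 + sqrt(1757497))^(1/3))/56)*sin(14^(1/3)*sqrt(3)*a*(8*14^(1/3)/(1323 + sqrt(1757497))^(1/3) + (1323 + sqrt(1757497))^(1/3))/56) + C2*exp(-14^(1/3)*a*(-(1323 + sqrt(1757497))^(1/3) + 8*14^(1/3)/(1323 + sqrt(1757497))^(1/3))/56)*cos(14^(1/3)*sqrt(3)*a*(8*14^(1/3)/(1323 + sqrt(1757497))^(1/3) + (1323 + sqrt(1757497))^(1/3))/56) + C3*exp(14^(1/3)*a*(-(1323 + sqrt(1757497))^(1/3) + 8*14^(1/3)/(1323 + sqrt(1757497))^(1/3))/28) - 2*a^2/3 + 50*a/189 - 800/11907


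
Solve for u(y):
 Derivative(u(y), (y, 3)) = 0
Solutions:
 u(y) = C1 + C2*y + C3*y^2


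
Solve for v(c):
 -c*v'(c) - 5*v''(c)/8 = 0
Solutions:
 v(c) = C1 + C2*erf(2*sqrt(5)*c/5)


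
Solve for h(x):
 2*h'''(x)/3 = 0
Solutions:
 h(x) = C1 + C2*x + C3*x^2


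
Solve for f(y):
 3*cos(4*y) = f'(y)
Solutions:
 f(y) = C1 + 3*sin(4*y)/4


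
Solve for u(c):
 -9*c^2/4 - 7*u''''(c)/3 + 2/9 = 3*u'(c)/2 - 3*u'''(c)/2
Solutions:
 u(c) = C1 + C2*exp(c*(3*3^(1/3)/(14*sqrt(46) + 95)^(1/3) + 6 + 3^(2/3)*(14*sqrt(46) + 95)^(1/3))/28)*sin(3*3^(1/6)*c*(-(14*sqrt(46) + 95)^(1/3) + 3^(2/3)/(14*sqrt(46) + 95)^(1/3))/28) + C3*exp(c*(3*3^(1/3)/(14*sqrt(46) + 95)^(1/3) + 6 + 3^(2/3)*(14*sqrt(46) + 95)^(1/3))/28)*cos(3*3^(1/6)*c*(-(14*sqrt(46) + 95)^(1/3) + 3^(2/3)/(14*sqrt(46) + 95)^(1/3))/28) + C4*exp(c*(-3^(2/3)*(14*sqrt(46) + 95)^(1/3) - 3*3^(1/3)/(14*sqrt(46) + 95)^(1/3) + 3)/14) - c^3/2 - 77*c/27


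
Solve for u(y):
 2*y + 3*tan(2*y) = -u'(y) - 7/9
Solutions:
 u(y) = C1 - y^2 - 7*y/9 + 3*log(cos(2*y))/2


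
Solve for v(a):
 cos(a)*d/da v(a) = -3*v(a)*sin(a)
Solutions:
 v(a) = C1*cos(a)^3


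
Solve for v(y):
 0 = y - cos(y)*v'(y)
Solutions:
 v(y) = C1 + Integral(y/cos(y), y)


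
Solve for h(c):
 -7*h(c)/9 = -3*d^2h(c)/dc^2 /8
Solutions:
 h(c) = C1*exp(-2*sqrt(42)*c/9) + C2*exp(2*sqrt(42)*c/9)


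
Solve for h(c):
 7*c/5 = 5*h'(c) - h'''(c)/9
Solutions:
 h(c) = C1 + C2*exp(-3*sqrt(5)*c) + C3*exp(3*sqrt(5)*c) + 7*c^2/50


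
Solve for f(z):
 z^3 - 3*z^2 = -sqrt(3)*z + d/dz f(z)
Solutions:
 f(z) = C1 + z^4/4 - z^3 + sqrt(3)*z^2/2


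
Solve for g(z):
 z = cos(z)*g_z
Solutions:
 g(z) = C1 + Integral(z/cos(z), z)


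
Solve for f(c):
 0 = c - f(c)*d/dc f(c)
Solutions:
 f(c) = -sqrt(C1 + c^2)
 f(c) = sqrt(C1 + c^2)


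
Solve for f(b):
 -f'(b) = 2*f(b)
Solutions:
 f(b) = C1*exp(-2*b)


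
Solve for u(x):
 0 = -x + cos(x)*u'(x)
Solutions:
 u(x) = C1 + Integral(x/cos(x), x)


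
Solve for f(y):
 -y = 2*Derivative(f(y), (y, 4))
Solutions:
 f(y) = C1 + C2*y + C3*y^2 + C4*y^3 - y^5/240


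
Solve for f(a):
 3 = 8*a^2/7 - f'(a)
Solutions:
 f(a) = C1 + 8*a^3/21 - 3*a


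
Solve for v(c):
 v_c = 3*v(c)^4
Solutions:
 v(c) = (-1/(C1 + 9*c))^(1/3)
 v(c) = (-1/(C1 + 3*c))^(1/3)*(-3^(2/3) - 3*3^(1/6)*I)/6
 v(c) = (-1/(C1 + 3*c))^(1/3)*(-3^(2/3) + 3*3^(1/6)*I)/6


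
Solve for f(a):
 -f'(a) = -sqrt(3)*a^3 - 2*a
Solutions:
 f(a) = C1 + sqrt(3)*a^4/4 + a^2


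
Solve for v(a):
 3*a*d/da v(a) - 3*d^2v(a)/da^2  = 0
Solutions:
 v(a) = C1 + C2*erfi(sqrt(2)*a/2)


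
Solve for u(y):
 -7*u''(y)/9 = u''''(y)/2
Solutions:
 u(y) = C1 + C2*y + C3*sin(sqrt(14)*y/3) + C4*cos(sqrt(14)*y/3)


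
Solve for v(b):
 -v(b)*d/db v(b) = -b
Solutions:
 v(b) = -sqrt(C1 + b^2)
 v(b) = sqrt(C1 + b^2)


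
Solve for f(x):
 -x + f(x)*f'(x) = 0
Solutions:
 f(x) = -sqrt(C1 + x^2)
 f(x) = sqrt(C1 + x^2)


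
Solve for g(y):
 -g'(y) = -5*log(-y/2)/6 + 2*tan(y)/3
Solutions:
 g(y) = C1 + 5*y*log(-y)/6 - 5*y/6 - 5*y*log(2)/6 + 2*log(cos(y))/3


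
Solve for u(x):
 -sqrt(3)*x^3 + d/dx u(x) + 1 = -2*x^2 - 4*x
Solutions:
 u(x) = C1 + sqrt(3)*x^4/4 - 2*x^3/3 - 2*x^2 - x


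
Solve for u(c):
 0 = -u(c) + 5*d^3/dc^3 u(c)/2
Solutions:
 u(c) = C3*exp(2^(1/3)*5^(2/3)*c/5) + (C1*sin(2^(1/3)*sqrt(3)*5^(2/3)*c/10) + C2*cos(2^(1/3)*sqrt(3)*5^(2/3)*c/10))*exp(-2^(1/3)*5^(2/3)*c/10)


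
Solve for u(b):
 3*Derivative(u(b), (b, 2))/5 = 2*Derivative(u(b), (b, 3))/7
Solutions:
 u(b) = C1 + C2*b + C3*exp(21*b/10)


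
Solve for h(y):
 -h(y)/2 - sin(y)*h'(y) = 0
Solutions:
 h(y) = C1*(cos(y) + 1)^(1/4)/(cos(y) - 1)^(1/4)


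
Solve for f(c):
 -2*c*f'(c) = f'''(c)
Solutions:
 f(c) = C1 + Integral(C2*airyai(-2^(1/3)*c) + C3*airybi(-2^(1/3)*c), c)


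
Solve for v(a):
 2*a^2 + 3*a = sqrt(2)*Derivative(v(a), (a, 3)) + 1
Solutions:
 v(a) = C1 + C2*a + C3*a^2 + sqrt(2)*a^5/60 + sqrt(2)*a^4/16 - sqrt(2)*a^3/12


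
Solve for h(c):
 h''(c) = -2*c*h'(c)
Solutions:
 h(c) = C1 + C2*erf(c)


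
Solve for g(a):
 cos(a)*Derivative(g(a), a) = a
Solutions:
 g(a) = C1 + Integral(a/cos(a), a)


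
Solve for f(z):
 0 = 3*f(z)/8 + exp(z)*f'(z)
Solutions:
 f(z) = C1*exp(3*exp(-z)/8)


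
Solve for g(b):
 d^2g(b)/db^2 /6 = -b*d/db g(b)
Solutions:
 g(b) = C1 + C2*erf(sqrt(3)*b)


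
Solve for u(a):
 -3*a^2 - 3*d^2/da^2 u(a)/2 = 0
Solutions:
 u(a) = C1 + C2*a - a^4/6


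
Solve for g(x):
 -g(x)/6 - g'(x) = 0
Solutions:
 g(x) = C1*exp(-x/6)


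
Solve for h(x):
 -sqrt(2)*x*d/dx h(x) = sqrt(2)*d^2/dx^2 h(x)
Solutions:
 h(x) = C1 + C2*erf(sqrt(2)*x/2)


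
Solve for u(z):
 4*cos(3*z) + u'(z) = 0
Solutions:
 u(z) = C1 - 4*sin(3*z)/3


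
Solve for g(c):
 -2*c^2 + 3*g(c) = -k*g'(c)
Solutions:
 g(c) = C1*exp(-3*c/k) + 2*c^2/3 - 4*c*k/9 + 4*k^2/27


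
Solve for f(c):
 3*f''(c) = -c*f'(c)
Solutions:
 f(c) = C1 + C2*erf(sqrt(6)*c/6)


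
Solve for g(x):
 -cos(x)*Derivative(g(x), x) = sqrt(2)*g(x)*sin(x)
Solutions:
 g(x) = C1*cos(x)^(sqrt(2))


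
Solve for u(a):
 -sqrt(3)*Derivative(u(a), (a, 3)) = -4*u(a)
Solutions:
 u(a) = C3*exp(2^(2/3)*3^(5/6)*a/3) + (C1*sin(2^(2/3)*3^(1/3)*a/2) + C2*cos(2^(2/3)*3^(1/3)*a/2))*exp(-2^(2/3)*3^(5/6)*a/6)


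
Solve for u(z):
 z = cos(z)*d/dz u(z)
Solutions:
 u(z) = C1 + Integral(z/cos(z), z)


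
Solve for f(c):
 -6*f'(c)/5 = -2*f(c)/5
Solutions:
 f(c) = C1*exp(c/3)


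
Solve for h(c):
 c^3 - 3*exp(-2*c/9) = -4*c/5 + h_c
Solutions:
 h(c) = C1 + c^4/4 + 2*c^2/5 + 27*exp(-2*c/9)/2


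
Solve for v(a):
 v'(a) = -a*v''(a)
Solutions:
 v(a) = C1 + C2*log(a)


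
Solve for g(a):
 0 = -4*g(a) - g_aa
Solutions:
 g(a) = C1*sin(2*a) + C2*cos(2*a)


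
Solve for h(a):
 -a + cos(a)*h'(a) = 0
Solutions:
 h(a) = C1 + Integral(a/cos(a), a)


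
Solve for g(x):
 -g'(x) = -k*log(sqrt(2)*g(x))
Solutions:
 Integral(1/(2*log(_y) + log(2)), (_y, g(x))) = C1 + k*x/2


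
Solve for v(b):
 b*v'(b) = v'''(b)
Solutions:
 v(b) = C1 + Integral(C2*airyai(b) + C3*airybi(b), b)


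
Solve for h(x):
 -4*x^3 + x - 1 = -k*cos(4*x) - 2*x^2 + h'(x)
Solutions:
 h(x) = C1 + k*sin(4*x)/4 - x^4 + 2*x^3/3 + x^2/2 - x


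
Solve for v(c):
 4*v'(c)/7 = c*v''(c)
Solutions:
 v(c) = C1 + C2*c^(11/7)


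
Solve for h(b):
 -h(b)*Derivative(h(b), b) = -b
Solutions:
 h(b) = -sqrt(C1 + b^2)
 h(b) = sqrt(C1 + b^2)


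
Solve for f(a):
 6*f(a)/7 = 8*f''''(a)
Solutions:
 f(a) = C1*exp(-sqrt(2)*3^(1/4)*7^(3/4)*a/14) + C2*exp(sqrt(2)*3^(1/4)*7^(3/4)*a/14) + C3*sin(sqrt(2)*3^(1/4)*7^(3/4)*a/14) + C4*cos(sqrt(2)*3^(1/4)*7^(3/4)*a/14)


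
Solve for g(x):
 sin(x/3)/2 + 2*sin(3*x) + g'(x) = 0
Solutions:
 g(x) = C1 + 3*cos(x/3)/2 + 2*cos(3*x)/3


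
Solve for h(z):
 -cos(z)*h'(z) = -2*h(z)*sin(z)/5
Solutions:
 h(z) = C1/cos(z)^(2/5)


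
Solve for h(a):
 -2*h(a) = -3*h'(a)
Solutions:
 h(a) = C1*exp(2*a/3)


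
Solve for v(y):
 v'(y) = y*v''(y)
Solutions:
 v(y) = C1 + C2*y^2


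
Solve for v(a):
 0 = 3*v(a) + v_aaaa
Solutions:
 v(a) = (C1*sin(sqrt(2)*3^(1/4)*a/2) + C2*cos(sqrt(2)*3^(1/4)*a/2))*exp(-sqrt(2)*3^(1/4)*a/2) + (C3*sin(sqrt(2)*3^(1/4)*a/2) + C4*cos(sqrt(2)*3^(1/4)*a/2))*exp(sqrt(2)*3^(1/4)*a/2)


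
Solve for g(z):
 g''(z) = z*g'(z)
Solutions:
 g(z) = C1 + C2*erfi(sqrt(2)*z/2)


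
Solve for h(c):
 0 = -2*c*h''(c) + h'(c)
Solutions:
 h(c) = C1 + C2*c^(3/2)


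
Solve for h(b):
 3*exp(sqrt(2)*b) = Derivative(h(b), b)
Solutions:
 h(b) = C1 + 3*sqrt(2)*exp(sqrt(2)*b)/2


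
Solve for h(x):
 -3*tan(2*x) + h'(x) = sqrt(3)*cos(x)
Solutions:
 h(x) = C1 - 3*log(cos(2*x))/2 + sqrt(3)*sin(x)


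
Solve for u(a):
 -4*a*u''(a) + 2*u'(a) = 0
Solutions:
 u(a) = C1 + C2*a^(3/2)


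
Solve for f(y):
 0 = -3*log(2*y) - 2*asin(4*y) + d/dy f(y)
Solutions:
 f(y) = C1 + 3*y*log(y) + 2*y*asin(4*y) - 3*y + 3*y*log(2) + sqrt(1 - 16*y^2)/2


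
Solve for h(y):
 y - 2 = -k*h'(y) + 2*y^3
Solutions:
 h(y) = C1 + y^4/(2*k) - y^2/(2*k) + 2*y/k


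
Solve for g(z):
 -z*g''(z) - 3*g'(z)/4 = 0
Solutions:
 g(z) = C1 + C2*z^(1/4)


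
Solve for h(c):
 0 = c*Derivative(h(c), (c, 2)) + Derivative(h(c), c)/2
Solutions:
 h(c) = C1 + C2*sqrt(c)


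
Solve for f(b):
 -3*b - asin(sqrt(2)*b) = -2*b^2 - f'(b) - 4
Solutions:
 f(b) = C1 - 2*b^3/3 + 3*b^2/2 + b*asin(sqrt(2)*b) - 4*b + sqrt(2)*sqrt(1 - 2*b^2)/2


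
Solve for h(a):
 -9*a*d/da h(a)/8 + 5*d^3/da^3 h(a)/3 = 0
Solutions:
 h(a) = C1 + Integral(C2*airyai(3*5^(2/3)*a/10) + C3*airybi(3*5^(2/3)*a/10), a)


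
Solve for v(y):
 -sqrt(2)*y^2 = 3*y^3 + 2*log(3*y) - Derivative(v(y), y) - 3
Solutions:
 v(y) = C1 + 3*y^4/4 + sqrt(2)*y^3/3 + 2*y*log(y) - 5*y + y*log(9)


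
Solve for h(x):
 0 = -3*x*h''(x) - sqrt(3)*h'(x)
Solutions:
 h(x) = C1 + C2*x^(1 - sqrt(3)/3)


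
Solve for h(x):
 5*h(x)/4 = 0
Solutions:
 h(x) = 0


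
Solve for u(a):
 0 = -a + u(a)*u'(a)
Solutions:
 u(a) = -sqrt(C1 + a^2)
 u(a) = sqrt(C1 + a^2)


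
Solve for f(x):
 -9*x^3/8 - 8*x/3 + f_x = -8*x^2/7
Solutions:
 f(x) = C1 + 9*x^4/32 - 8*x^3/21 + 4*x^2/3


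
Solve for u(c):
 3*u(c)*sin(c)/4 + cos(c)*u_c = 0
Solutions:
 u(c) = C1*cos(c)^(3/4)


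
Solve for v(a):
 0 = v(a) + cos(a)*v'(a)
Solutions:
 v(a) = C1*sqrt(sin(a) - 1)/sqrt(sin(a) + 1)


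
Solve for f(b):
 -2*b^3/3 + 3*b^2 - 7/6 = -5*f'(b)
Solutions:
 f(b) = C1 + b^4/30 - b^3/5 + 7*b/30


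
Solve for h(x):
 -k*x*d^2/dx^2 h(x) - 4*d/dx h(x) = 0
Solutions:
 h(x) = C1 + x^(((re(k) - 4)*re(k) + im(k)^2)/(re(k)^2 + im(k)^2))*(C2*sin(4*log(x)*Abs(im(k))/(re(k)^2 + im(k)^2)) + C3*cos(4*log(x)*im(k)/(re(k)^2 + im(k)^2)))


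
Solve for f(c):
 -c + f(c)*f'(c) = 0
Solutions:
 f(c) = -sqrt(C1 + c^2)
 f(c) = sqrt(C1 + c^2)


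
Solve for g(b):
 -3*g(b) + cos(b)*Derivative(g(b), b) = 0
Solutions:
 g(b) = C1*(sin(b) + 1)^(3/2)/(sin(b) - 1)^(3/2)


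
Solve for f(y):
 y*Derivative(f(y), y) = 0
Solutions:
 f(y) = C1


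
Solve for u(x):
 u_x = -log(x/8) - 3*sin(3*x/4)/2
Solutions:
 u(x) = C1 - x*log(x) + x + 3*x*log(2) + 2*cos(3*x/4)


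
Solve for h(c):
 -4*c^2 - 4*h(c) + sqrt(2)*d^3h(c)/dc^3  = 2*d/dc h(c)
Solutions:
 h(c) = C1*exp(-c*(2^(1/3)/(sqrt(1 - sqrt(2)/27) + 1)^(1/3) + 3*2^(1/6)*(sqrt(1 - sqrt(2)/27) + 1)^(1/3))/6)*sin(c*(-sqrt(6)/(sqrt(2 - 2*sqrt(2)/27) + sqrt(2))^(1/3) + 3*sqrt(3)*(sqrt(2 - 2*sqrt(2)/27) + sqrt(2))^(1/3))/6) + C2*exp(-c*(2^(1/3)/(sqrt(1 - sqrt(2)/27) + 1)^(1/3) + 3*2^(1/6)*(sqrt(1 - sqrt(2)/27) + 1)^(1/3))/6)*cos(c*(-sqrt(6)/(sqrt(2 - 2*sqrt(2)/27) + sqrt(2))^(1/3) + 3*sqrt(3)*(sqrt(2 - 2*sqrt(2)/27) + sqrt(2))^(1/3))/6) + C3*exp(c*(2^(1/3)/(3*(sqrt(1 - sqrt(2)/27) + 1)^(1/3)) + 2^(1/6)*(sqrt(1 - sqrt(2)/27) + 1)^(1/3))) - c^2 + c - 1/2


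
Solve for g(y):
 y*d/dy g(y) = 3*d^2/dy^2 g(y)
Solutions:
 g(y) = C1 + C2*erfi(sqrt(6)*y/6)


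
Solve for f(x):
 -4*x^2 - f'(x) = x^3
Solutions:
 f(x) = C1 - x^4/4 - 4*x^3/3


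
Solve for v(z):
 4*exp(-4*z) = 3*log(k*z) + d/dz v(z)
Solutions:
 v(z) = C1 - 3*z*log(k*z) + 3*z - exp(-4*z)


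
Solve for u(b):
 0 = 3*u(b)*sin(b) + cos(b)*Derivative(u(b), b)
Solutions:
 u(b) = C1*cos(b)^3


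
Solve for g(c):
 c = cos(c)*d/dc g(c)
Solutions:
 g(c) = C1 + Integral(c/cos(c), c)


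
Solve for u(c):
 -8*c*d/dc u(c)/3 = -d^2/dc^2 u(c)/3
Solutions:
 u(c) = C1 + C2*erfi(2*c)


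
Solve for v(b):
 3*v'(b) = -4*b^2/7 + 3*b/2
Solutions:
 v(b) = C1 - 4*b^3/63 + b^2/4


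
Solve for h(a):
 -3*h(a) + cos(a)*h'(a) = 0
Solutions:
 h(a) = C1*(sin(a) + 1)^(3/2)/(sin(a) - 1)^(3/2)


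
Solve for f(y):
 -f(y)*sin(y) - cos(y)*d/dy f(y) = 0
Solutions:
 f(y) = C1*cos(y)


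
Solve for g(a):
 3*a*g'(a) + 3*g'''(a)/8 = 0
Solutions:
 g(a) = C1 + Integral(C2*airyai(-2*a) + C3*airybi(-2*a), a)


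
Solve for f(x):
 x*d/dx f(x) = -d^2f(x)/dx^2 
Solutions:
 f(x) = C1 + C2*erf(sqrt(2)*x/2)


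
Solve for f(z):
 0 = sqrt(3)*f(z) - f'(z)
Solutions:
 f(z) = C1*exp(sqrt(3)*z)


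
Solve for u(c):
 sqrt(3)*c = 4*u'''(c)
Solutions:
 u(c) = C1 + C2*c + C3*c^2 + sqrt(3)*c^4/96


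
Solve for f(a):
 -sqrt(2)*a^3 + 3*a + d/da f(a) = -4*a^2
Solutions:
 f(a) = C1 + sqrt(2)*a^4/4 - 4*a^3/3 - 3*a^2/2


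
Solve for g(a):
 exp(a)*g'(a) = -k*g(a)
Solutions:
 g(a) = C1*exp(k*exp(-a))


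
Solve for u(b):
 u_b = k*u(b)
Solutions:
 u(b) = C1*exp(b*k)


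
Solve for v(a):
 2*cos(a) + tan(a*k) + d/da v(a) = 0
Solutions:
 v(a) = C1 - Piecewise((-log(cos(a*k))/k, Ne(k, 0)), (0, True)) - 2*sin(a)


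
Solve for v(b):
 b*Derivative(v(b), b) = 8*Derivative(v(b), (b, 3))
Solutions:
 v(b) = C1 + Integral(C2*airyai(b/2) + C3*airybi(b/2), b)


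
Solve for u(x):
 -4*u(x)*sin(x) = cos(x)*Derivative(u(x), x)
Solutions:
 u(x) = C1*cos(x)^4


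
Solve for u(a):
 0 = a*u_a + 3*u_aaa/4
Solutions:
 u(a) = C1 + Integral(C2*airyai(-6^(2/3)*a/3) + C3*airybi(-6^(2/3)*a/3), a)


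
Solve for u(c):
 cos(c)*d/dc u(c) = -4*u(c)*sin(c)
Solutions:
 u(c) = C1*cos(c)^4


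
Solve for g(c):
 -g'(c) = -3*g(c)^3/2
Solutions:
 g(c) = -sqrt(-1/(C1 + 3*c))
 g(c) = sqrt(-1/(C1 + 3*c))


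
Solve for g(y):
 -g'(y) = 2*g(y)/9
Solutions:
 g(y) = C1*exp(-2*y/9)


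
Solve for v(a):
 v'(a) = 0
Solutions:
 v(a) = C1


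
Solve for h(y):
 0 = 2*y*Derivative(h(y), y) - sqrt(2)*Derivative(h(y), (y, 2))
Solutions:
 h(y) = C1 + C2*erfi(2^(3/4)*y/2)


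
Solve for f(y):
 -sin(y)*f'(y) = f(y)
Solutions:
 f(y) = C1*sqrt(cos(y) + 1)/sqrt(cos(y) - 1)


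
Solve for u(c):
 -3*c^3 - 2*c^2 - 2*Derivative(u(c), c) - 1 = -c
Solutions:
 u(c) = C1 - 3*c^4/8 - c^3/3 + c^2/4 - c/2


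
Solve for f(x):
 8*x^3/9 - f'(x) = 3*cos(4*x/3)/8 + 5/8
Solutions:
 f(x) = C1 + 2*x^4/9 - 5*x/8 - 9*sin(4*x/3)/32


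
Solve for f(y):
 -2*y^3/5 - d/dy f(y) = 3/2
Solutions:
 f(y) = C1 - y^4/10 - 3*y/2


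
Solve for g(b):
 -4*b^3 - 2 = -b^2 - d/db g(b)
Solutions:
 g(b) = C1 + b^4 - b^3/3 + 2*b


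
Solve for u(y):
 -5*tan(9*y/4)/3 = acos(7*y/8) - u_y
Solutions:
 u(y) = C1 + y*acos(7*y/8) - sqrt(64 - 49*y^2)/7 - 20*log(cos(9*y/4))/27


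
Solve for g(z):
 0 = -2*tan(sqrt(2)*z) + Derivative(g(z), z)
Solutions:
 g(z) = C1 - sqrt(2)*log(cos(sqrt(2)*z))


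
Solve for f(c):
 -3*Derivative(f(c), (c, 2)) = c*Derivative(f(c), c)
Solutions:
 f(c) = C1 + C2*erf(sqrt(6)*c/6)


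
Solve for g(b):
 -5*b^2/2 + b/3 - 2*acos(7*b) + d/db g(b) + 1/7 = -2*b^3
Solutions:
 g(b) = C1 - b^4/2 + 5*b^3/6 - b^2/6 + 2*b*acos(7*b) - b/7 - 2*sqrt(1 - 49*b^2)/7


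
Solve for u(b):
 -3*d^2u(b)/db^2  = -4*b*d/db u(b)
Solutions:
 u(b) = C1 + C2*erfi(sqrt(6)*b/3)


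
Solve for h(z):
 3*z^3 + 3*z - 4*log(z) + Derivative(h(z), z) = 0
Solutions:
 h(z) = C1 - 3*z^4/4 - 3*z^2/2 + 4*z*log(z) - 4*z


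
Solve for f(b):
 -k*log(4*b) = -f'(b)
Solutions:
 f(b) = C1 + b*k*log(b) - b*k + b*k*log(4)


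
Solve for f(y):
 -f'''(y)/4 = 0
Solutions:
 f(y) = C1 + C2*y + C3*y^2


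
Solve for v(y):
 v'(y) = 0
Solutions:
 v(y) = C1


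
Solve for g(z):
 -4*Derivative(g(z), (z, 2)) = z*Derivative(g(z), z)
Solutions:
 g(z) = C1 + C2*erf(sqrt(2)*z/4)


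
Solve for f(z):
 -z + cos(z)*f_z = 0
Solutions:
 f(z) = C1 + Integral(z/cos(z), z)


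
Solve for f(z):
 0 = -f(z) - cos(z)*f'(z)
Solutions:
 f(z) = C1*sqrt(sin(z) - 1)/sqrt(sin(z) + 1)


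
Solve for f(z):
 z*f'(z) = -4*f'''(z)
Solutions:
 f(z) = C1 + Integral(C2*airyai(-2^(1/3)*z/2) + C3*airybi(-2^(1/3)*z/2), z)


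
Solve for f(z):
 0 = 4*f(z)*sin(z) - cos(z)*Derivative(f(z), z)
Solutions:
 f(z) = C1/cos(z)^4


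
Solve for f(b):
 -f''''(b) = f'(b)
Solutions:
 f(b) = C1 + C4*exp(-b) + (C2*sin(sqrt(3)*b/2) + C3*cos(sqrt(3)*b/2))*exp(b/2)


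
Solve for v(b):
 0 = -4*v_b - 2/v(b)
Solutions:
 v(b) = -sqrt(C1 - b)
 v(b) = sqrt(C1 - b)


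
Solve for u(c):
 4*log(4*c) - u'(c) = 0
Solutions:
 u(c) = C1 + 4*c*log(c) - 4*c + c*log(256)


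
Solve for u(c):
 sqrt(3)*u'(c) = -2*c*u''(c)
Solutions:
 u(c) = C1 + C2*c^(1 - sqrt(3)/2)


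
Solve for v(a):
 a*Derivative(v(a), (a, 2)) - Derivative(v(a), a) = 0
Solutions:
 v(a) = C1 + C2*a^2


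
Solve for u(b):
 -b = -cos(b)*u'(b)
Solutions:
 u(b) = C1 + Integral(b/cos(b), b)


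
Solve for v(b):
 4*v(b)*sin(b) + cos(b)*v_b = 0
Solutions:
 v(b) = C1*cos(b)^4


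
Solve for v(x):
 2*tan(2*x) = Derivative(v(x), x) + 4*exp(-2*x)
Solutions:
 v(x) = C1 + log(tan(2*x)^2 + 1)/2 + 2*exp(-2*x)


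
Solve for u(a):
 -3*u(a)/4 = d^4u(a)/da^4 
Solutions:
 u(a) = (C1*sin(3^(1/4)*a/2) + C2*cos(3^(1/4)*a/2))*exp(-3^(1/4)*a/2) + (C3*sin(3^(1/4)*a/2) + C4*cos(3^(1/4)*a/2))*exp(3^(1/4)*a/2)


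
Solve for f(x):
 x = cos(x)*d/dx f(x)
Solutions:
 f(x) = C1 + Integral(x/cos(x), x)


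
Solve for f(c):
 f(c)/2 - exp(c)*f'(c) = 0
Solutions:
 f(c) = C1*exp(-exp(-c)/2)


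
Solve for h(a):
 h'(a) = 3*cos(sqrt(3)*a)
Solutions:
 h(a) = C1 + sqrt(3)*sin(sqrt(3)*a)


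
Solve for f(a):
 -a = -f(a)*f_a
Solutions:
 f(a) = -sqrt(C1 + a^2)
 f(a) = sqrt(C1 + a^2)


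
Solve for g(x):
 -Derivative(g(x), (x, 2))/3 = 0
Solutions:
 g(x) = C1 + C2*x


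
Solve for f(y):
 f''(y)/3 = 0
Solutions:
 f(y) = C1 + C2*y


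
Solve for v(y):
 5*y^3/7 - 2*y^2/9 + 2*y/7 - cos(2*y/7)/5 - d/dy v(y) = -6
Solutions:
 v(y) = C1 + 5*y^4/28 - 2*y^3/27 + y^2/7 + 6*y - 7*sin(2*y/7)/10


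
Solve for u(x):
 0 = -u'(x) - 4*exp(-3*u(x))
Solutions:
 u(x) = log(C1 - 12*x)/3
 u(x) = log((-3^(1/3) - 3^(5/6)*I)*(C1 - 4*x)^(1/3)/2)
 u(x) = log((-3^(1/3) + 3^(5/6)*I)*(C1 - 4*x)^(1/3)/2)


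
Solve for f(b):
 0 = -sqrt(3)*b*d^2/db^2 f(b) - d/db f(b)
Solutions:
 f(b) = C1 + C2*b^(1 - sqrt(3)/3)


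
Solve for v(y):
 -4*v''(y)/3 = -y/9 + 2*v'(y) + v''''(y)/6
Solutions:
 v(y) = C1 + C2*exp(-6^(1/3)*y*(-(27 + sqrt(1113))^(1/3) + 4*6^(1/3)/(27 + sqrt(1113))^(1/3))/6)*sin(2^(1/3)*3^(1/6)*y*(2*2^(1/3)/(27 + sqrt(1113))^(1/3) + 3^(2/3)*(27 + sqrt(1113))^(1/3)/6)) + C3*exp(-6^(1/3)*y*(-(27 + sqrt(1113))^(1/3) + 4*6^(1/3)/(27 + sqrt(1113))^(1/3))/6)*cos(2^(1/3)*3^(1/6)*y*(2*2^(1/3)/(27 + sqrt(1113))^(1/3) + 3^(2/3)*(27 + sqrt(1113))^(1/3)/6)) + C4*exp(6^(1/3)*y*(-(27 + sqrt(1113))^(1/3) + 4*6^(1/3)/(27 + sqrt(1113))^(1/3))/3) + y^2/36 - y/27


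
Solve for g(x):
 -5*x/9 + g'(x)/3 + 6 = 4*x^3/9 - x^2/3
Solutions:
 g(x) = C1 + x^4/3 - x^3/3 + 5*x^2/6 - 18*x


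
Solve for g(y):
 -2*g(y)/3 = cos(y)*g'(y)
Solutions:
 g(y) = C1*(sin(y) - 1)^(1/3)/(sin(y) + 1)^(1/3)


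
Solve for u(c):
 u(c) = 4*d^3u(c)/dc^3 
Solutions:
 u(c) = C3*exp(2^(1/3)*c/2) + (C1*sin(2^(1/3)*sqrt(3)*c/4) + C2*cos(2^(1/3)*sqrt(3)*c/4))*exp(-2^(1/3)*c/4)


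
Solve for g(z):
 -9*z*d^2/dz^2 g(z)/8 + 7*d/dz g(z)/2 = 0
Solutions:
 g(z) = C1 + C2*z^(37/9)


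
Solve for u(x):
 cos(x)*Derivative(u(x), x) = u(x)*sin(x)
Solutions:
 u(x) = C1/cos(x)
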